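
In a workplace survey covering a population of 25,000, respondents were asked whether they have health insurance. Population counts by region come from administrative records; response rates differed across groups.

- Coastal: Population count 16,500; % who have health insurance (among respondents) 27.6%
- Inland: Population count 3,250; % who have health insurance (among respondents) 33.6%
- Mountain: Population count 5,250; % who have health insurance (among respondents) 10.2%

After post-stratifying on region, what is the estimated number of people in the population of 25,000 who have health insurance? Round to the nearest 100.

6,200

Each cell contributes its population count × the respondent rate:
  Coastal: 16,500 × 27.6% = 4554
  Inland: 3,250 × 33.6% = 1092
  Mountain: 5,250 × 10.2% = 535.5
Estimated total = 6181.5 → 6,200.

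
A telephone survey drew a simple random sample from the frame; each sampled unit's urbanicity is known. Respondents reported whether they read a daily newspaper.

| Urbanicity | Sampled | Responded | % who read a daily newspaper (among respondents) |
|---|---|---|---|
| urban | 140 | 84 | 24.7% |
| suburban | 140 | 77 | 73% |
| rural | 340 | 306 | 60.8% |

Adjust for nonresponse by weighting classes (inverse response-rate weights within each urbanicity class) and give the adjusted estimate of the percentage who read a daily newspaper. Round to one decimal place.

55.4%

Class response rates: urban 84/140 = 60%, suburban 77/140 = 55%, rural 306/340 = 90%.
With weight = n_sampled/n_responded per class, the weighted class total is n_sampled:
  urban: 140 × 24.7 = 3458
  suburban: 140 × 73 = 10,220
  rural: 340 × 60.8 = 20,672
Adjusted estimate = 34,350 / 620 = 55.4032 → 55.4%.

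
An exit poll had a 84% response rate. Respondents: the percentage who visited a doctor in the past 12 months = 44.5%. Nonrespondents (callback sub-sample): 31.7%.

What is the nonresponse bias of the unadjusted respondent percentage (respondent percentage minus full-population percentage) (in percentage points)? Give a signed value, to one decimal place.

+2.0 percentage points

Nonresponse fraction = 1 − 0.84 = 0.16.
Bias = (nonresponse fraction) × (respondent percentage − nonrespondent percentage)
     = 0.16 × (44.5 − 31.7) = 0.16 × 12.8 = 2.048.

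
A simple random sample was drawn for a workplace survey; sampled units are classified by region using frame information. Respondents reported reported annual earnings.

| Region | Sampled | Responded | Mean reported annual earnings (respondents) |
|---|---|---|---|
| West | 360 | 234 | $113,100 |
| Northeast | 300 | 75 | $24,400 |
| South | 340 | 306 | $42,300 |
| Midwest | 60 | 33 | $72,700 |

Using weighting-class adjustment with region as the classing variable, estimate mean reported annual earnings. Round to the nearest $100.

Response rates by class: West 234/360 = 65%, Northeast 75/300 = 25%, South 306/340 = 90%, Midwest 33/60 = 55%.
Each respondent's weight = sampled/responded in their class; summing within a class gives n_sampled, so:
  West: 360 × 113,100 = 40,716,000
  Northeast: 300 × 24,400 = 7,320,000
  South: 340 × 42,300 = 14,382,000
  Midwest: 60 × 72,700 = 4,362,000
Adjusted estimate = 66,780,000 / 1,060 = 63,000 → $63,000.

$63,000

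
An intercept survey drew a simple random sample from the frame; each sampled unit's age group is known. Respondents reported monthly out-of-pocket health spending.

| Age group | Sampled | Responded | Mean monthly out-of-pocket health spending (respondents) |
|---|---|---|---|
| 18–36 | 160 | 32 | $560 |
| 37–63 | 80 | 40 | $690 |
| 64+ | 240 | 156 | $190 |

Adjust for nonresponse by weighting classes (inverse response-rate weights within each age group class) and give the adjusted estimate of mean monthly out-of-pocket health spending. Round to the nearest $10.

$400

Response rates by class: 18–36 32/160 = 20%, 37–63 40/80 = 50%, 64+ 156/240 = 65%.
Inverse-response-rate weighting restores each class to its sampled count, so class totals weight by n_sampled:
  18–36: 160 × 560 = 89,600
  37–63: 80 × 690 = 55,200
  64+: 240 × 190 = 45,600
Adjusted estimate = 190,400 / 480 = 396.667 → $400.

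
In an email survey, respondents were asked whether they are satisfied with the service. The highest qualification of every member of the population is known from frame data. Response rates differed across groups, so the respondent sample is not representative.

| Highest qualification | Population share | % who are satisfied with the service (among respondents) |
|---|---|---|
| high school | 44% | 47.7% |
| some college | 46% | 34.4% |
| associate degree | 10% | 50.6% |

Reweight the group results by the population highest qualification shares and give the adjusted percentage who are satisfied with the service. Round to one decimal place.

41.9%

Reweight to the known highest qualification distribution:
  high school: 0.44 × 47.7 = 20.988
  some college: 0.46 × 34.4 = 15.824
  associate degree: 0.1 × 50.6 = 5.06
Post-stratified estimate = 41.872 → 41.9%.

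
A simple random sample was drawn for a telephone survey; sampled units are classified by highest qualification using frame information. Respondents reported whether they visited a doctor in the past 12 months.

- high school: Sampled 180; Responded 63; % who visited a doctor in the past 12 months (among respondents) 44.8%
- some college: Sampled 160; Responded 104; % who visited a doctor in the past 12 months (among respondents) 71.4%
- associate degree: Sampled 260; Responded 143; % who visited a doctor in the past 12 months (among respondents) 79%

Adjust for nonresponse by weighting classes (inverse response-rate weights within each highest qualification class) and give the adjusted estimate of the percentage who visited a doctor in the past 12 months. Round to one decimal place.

66.7%

Class response rates: high school 63/180 = 35%, some college 104/160 = 65%, associate degree 143/260 = 55%.
Each respondent's weight = sampled/responded in their class; summing within a class gives n_sampled, so:
  high school: 180 × 44.8 = 8064
  some college: 160 × 71.4 = 11,424
  associate degree: 260 × 79 = 20,540
Adjusted estimate = 40,028 / 600 = 66.7133 → 66.7%.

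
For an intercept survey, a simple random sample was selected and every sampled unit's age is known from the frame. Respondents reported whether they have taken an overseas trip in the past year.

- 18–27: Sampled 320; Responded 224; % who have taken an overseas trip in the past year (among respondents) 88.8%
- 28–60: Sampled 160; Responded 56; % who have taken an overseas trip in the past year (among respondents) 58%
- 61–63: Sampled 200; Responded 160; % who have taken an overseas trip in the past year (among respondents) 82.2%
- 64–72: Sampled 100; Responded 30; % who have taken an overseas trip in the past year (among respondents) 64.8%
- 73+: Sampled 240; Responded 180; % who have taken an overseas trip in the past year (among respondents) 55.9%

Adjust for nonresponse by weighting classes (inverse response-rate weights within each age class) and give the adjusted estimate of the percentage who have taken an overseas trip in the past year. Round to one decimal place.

Response rates by class: 18–27 224/320 = 70%, 28–60 56/160 = 35%, 61–63 160/200 = 80%, 64–72 30/100 = 30%, 73+ 180/240 = 75%.
With weight = n_sampled/n_responded per class, the weighted class total is n_sampled:
  18–27: 320 × 88.8 = 28,416
  28–60: 160 × 58 = 9280
  61–63: 200 × 82.2 = 16,440
  64–72: 100 × 64.8 = 6480
  73+: 240 × 55.9 = 13,416
Adjusted estimate = 74,032 / 1,020 = 72.5804 → 72.6%.

72.6%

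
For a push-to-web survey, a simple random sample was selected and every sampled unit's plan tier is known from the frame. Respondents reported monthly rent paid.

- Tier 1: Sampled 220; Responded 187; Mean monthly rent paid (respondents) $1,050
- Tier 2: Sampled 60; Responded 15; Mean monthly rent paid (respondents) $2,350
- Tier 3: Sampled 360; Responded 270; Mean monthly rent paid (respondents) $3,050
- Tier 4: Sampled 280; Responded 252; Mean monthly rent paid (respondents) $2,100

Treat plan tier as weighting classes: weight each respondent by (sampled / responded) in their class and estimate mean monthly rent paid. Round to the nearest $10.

$2,240

Class response rates: Tier 1 187/220 = 85%, Tier 2 15/60 = 25%, Tier 3 270/360 = 75%, Tier 4 252/280 = 90%.
Weighting each respondent by the inverse class response rate inflates each class back to its sampled size, so the class weight is n_sampled:
  Tier 1: 220 × 1050 = 231,000
  Tier 2: 60 × 2350 = 141,000
  Tier 3: 360 × 3050 = 1,098,000
  Tier 4: 280 × 2100 = 588,000
Adjusted estimate = 2,058,000 / 920 = 2236.96 → $2,240.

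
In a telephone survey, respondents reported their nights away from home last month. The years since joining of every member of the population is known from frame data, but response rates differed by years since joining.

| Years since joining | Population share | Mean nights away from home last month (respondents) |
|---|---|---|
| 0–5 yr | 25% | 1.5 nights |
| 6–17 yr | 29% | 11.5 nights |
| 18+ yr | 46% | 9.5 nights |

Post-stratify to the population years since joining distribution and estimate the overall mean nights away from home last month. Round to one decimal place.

8.1

Post-stratification weights by population share, not respondent share:
  0–5 yr: 0.25 × 1.5 = 0.375
  6–17 yr: 0.29 × 11.5 = 3.335
  18+ yr: 0.46 × 9.5 = 4.37
Post-stratified estimate = 8.08 → 8.1.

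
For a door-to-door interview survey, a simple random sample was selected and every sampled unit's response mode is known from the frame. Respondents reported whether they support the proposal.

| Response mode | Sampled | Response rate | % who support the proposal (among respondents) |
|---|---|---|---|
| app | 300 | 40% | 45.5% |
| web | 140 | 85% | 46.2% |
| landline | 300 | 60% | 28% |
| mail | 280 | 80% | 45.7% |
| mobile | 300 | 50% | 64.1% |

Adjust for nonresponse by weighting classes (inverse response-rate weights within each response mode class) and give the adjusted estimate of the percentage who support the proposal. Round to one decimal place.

45.9%

With weight = n_sampled/n_responded per class, the weighted class total is n_sampled:
  app: 300 × 45.5 = 13,650
  web: 140 × 46.2 = 6468
  landline: 300 × 28 = 8400
  mail: 280 × 45.7 = 12,796
  mobile: 300 × 64.1 = 19,230
Adjusted estimate = 60,544 / 1,320 = 45.8667 → 45.9%.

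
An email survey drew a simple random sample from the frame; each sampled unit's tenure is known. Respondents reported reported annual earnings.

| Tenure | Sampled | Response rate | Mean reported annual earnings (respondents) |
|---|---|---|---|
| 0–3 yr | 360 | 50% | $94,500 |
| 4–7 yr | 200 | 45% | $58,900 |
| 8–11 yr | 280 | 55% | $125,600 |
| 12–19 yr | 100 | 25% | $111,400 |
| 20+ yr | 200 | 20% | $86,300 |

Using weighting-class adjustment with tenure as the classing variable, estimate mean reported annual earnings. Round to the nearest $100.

$95,900

With weight = n_sampled/n_responded per class, the weighted class total is n_sampled:
  0–3 yr: 360 × 94,500 = 34,020,000
  4–7 yr: 200 × 58,900 = 11,780,000
  8–11 yr: 280 × 125,600 = 35,168,000
  12–19 yr: 100 × 111,400 = 11,140,000
  20+ yr: 200 × 86,300 = 17,260,000
Adjusted estimate = 109,368,000 / 1,140 = 95936.8 → $95,900.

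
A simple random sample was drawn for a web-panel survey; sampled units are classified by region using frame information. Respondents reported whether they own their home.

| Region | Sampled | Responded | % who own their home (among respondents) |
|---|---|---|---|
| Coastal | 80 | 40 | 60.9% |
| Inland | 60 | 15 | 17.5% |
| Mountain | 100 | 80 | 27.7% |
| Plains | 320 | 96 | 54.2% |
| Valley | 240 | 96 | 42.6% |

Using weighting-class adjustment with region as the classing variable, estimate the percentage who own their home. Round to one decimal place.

Response rates by class: Coastal 40/80 = 50%, Inland 15/60 = 25%, Mountain 80/100 = 80%, Plains 96/320 = 30%, Valley 96/240 = 40%.
Weighting each respondent by the inverse class response rate inflates each class back to its sampled size, so the class weight is n_sampled:
  Coastal: 80 × 60.9 = 4872
  Inland: 60 × 17.5 = 1050
  Mountain: 100 × 27.7 = 2770
  Plains: 320 × 54.2 = 17,344
  Valley: 240 × 42.6 = 10,224
Adjusted estimate = 36,260 / 800 = 45.325 → 45.3%.

45.3%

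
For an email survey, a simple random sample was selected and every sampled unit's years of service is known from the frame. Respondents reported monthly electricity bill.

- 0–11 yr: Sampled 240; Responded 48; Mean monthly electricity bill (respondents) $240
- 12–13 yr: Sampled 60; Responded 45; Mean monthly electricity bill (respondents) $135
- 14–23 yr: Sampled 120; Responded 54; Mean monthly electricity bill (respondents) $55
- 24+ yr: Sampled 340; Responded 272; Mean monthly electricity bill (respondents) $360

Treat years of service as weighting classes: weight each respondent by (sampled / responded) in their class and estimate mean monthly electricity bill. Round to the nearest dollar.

$256

Response rates by class: 0–11 yr 48/240 = 20%, 12–13 yr 45/60 = 75%, 14–23 yr 54/120 = 45%, 24+ yr 272/340 = 80%.
Inverse-response-rate weighting restores each class to its sampled count, so class totals weight by n_sampled:
  0–11 yr: 240 × 240 = 57,600
  12–13 yr: 60 × 135 = 8100
  14–23 yr: 120 × 55 = 6600
  24+ yr: 340 × 360 = 122,400
Adjusted estimate = 194,700 / 760 = 256.184 → $256.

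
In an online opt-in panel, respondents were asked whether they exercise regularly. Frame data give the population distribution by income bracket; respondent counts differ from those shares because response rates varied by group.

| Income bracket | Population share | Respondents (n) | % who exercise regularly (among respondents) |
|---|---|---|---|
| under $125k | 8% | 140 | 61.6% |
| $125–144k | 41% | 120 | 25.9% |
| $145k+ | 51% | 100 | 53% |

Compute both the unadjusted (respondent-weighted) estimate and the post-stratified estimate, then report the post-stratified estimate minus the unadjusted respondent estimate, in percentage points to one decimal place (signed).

Unadjusted (pooled respondent) estimate weights by respondent counts:
  (140/360)×61.6 + (120/360)×25.9 + (100/360)×53 = 47.3111%
Post-stratifying to population shares instead:
  0.08×61.6 + 0.41×25.9 + 0.51×53 = 42.577%
Difference = 42.577 − 47.3111 = -4.7341 pp.

-4.7 percentage points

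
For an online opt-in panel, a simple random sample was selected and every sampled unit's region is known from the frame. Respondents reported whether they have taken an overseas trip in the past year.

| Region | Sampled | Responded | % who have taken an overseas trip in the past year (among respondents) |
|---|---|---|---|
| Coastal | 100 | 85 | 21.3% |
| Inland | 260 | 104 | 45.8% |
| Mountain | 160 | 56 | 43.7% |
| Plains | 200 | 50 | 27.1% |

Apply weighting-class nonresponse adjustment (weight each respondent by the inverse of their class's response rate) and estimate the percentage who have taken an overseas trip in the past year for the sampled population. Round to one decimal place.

36.7%

Response rates by class: Coastal 85/100 = 85%, Inland 104/260 = 40%, Mountain 56/160 = 35%, Plains 50/200 = 25%.
Inverse-response-rate weighting restores each class to its sampled count, so class totals weight by n_sampled:
  Coastal: 100 × 21.3 = 2130
  Inland: 260 × 45.8 = 11,908
  Mountain: 160 × 43.7 = 6992
  Plains: 200 × 27.1 = 5420
Adjusted estimate = 26,450 / 720 = 36.7361 → 36.7%.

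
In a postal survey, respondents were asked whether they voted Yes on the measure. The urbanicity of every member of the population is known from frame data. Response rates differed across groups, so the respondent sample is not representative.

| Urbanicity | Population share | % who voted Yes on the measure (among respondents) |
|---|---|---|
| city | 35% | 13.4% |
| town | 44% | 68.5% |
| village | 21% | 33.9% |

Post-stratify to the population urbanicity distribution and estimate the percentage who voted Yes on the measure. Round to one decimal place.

Weight each group's respondent value by its population share:
  city: 0.35 × 13.4 = 4.69
  town: 0.44 × 68.5 = 30.14
  village: 0.21 × 33.9 = 7.119
Post-stratified estimate = 41.949 → 41.9%.

41.9%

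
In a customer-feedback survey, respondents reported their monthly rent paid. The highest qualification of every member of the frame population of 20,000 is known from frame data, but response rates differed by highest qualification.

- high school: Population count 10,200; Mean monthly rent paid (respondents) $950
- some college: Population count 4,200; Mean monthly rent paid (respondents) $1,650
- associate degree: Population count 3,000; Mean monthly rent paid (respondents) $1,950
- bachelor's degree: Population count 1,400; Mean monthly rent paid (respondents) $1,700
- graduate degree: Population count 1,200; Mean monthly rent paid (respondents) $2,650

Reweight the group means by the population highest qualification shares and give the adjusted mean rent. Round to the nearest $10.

Reweight to the known highest qualification distribution:
  high school: (10,200/20,000) × 950 = 484.5
  some college: (4,200/20,000) × 1650 = 346.5
  associate degree: (3,000/20,000) × 1950 = 292.5
  bachelor's degree: (1,400/20,000) × 1700 = 119
  graduate degree: (1,200/20,000) × 2650 = 159
Post-stratified estimate = 1401.5 → $1,400.

$1,400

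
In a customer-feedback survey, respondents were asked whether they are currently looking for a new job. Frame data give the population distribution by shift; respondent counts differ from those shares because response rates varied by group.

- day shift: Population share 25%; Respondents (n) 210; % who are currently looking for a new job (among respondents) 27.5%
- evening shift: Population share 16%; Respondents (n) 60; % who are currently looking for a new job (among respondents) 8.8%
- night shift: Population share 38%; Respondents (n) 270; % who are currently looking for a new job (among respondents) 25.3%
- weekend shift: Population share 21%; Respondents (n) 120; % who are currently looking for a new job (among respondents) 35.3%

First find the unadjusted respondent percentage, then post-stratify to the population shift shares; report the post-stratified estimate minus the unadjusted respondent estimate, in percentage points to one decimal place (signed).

-1.0 percentage points

Without adjustment, the pooled respondent share is:
  (210/660)×27.5 + (60/660)×8.8 + (270/660)×25.3 + (120/660)×35.3 = 26.3182%
Post-stratifying to population shares instead:
  0.25×27.5 + 0.16×8.8 + 0.38×25.3 + 0.21×35.3 = 25.31%
Difference = 25.31 − 26.3182 = -1.0082 pp.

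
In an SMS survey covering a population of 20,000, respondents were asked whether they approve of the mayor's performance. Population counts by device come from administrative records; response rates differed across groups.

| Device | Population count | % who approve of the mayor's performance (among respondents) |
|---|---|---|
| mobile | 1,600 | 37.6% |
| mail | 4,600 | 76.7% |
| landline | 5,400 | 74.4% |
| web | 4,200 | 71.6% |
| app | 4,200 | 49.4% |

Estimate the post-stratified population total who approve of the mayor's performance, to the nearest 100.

13,200

Apply each group's respondent rate to its population count:
  mobile: 1,600 × 37.6% = 601.6
  mail: 4,600 × 76.7% = 3528.2
  landline: 5,400 × 74.4% = 4017.6
  web: 4,200 × 71.6% = 3007.2
  app: 4,200 × 49.4% = 2074.8
Estimated total = 13229.4 → 13,200.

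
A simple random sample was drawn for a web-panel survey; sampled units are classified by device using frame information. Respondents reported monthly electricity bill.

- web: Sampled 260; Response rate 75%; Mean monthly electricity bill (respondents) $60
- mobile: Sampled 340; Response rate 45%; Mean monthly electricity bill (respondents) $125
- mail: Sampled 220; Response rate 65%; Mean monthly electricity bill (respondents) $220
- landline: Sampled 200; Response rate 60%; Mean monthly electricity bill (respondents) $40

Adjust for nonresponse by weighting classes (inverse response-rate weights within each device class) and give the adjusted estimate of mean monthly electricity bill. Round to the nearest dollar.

$112

Inverse-response-rate weighting restores each class to its sampled count, so class totals weight by n_sampled:
  web: 260 × 60 = 15,600
  mobile: 340 × 125 = 42,500
  mail: 220 × 220 = 48,400
  landline: 200 × 40 = 8000
Adjusted estimate = 114,500 / 1,020 = 112.255 → $112.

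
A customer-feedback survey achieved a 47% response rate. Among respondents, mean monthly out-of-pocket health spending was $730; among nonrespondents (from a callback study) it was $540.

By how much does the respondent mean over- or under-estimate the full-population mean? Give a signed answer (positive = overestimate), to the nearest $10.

Nonresponse fraction = 1 − 0.47 = 0.53.
Bias = (nonresponse fraction) × (respondent mean − nonrespondent mean)
     = 0.53 × (730 − 540) = 0.53 × 190 = 100.7.

+$100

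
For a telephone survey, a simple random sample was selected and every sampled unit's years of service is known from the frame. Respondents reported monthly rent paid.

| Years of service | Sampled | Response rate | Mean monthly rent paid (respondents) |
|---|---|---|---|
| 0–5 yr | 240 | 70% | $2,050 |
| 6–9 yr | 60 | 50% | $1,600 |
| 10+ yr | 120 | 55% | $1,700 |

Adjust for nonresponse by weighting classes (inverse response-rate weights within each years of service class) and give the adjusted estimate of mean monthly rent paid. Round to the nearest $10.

$1,890

Each respondent's weight = sampled/responded in their class; summing within a class gives n_sampled, so:
  0–5 yr: 240 × 2050 = 492,000
  6–9 yr: 60 × 1600 = 96,000
  10+ yr: 120 × 1700 = 204,000
Adjusted estimate = 792,000 / 420 = 1885.71 → $1,890.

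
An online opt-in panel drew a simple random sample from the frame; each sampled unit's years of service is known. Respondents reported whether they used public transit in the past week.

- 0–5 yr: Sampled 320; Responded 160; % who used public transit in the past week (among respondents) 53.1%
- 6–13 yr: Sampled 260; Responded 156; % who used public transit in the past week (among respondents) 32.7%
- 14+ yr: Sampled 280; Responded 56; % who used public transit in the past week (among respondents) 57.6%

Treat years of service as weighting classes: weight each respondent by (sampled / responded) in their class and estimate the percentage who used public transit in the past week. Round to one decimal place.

48.4%

Class response rates: 0–5 yr 160/320 = 50%, 6–13 yr 156/260 = 60%, 14+ yr 56/280 = 20%.
Each respondent's weight = sampled/responded in their class; summing within a class gives n_sampled, so:
  0–5 yr: 320 × 53.1 = 16,992
  6–13 yr: 260 × 32.7 = 8502
  14+ yr: 280 × 57.6 = 16,128
Adjusted estimate = 41,622 / 860 = 48.3977 → 48.4%.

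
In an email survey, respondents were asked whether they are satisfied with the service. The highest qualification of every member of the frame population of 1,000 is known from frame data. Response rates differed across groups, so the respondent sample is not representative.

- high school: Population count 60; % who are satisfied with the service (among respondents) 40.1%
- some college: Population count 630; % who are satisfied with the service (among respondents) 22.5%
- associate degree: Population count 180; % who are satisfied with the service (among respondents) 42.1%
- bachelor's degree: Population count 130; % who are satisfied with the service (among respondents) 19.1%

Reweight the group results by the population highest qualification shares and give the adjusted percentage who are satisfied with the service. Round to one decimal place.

Each cell contributes population-share × respondent value:
  high school: (60/1,000) × 40.1 = 2.406
  some college: (630/1,000) × 22.5 = 14.175
  associate degree: (180/1,000) × 42.1 = 7.578
  bachelor's degree: (130/1,000) × 19.1 = 2.483
Post-stratified estimate = 26.642 → 26.6%.

26.6%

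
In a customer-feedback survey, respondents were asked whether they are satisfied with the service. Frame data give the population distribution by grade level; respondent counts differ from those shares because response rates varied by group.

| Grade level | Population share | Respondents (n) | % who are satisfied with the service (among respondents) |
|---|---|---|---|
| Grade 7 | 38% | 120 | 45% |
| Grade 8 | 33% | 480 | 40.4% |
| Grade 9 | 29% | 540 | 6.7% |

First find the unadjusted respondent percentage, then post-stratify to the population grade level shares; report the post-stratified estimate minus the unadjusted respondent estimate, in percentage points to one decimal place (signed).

Unadjusted (pooled respondent) estimate weights by respondent counts:
  (120/1140)×45 + (480/1140)×40.4 + (540/1140)×6.7 = 24.9211%
Post-stratifying to population shares instead:
  0.38×45 + 0.33×40.4 + 0.29×6.7 = 32.375%
Difference = 32.375 − 24.9211 = 7.4539 pp.

+7.5 percentage points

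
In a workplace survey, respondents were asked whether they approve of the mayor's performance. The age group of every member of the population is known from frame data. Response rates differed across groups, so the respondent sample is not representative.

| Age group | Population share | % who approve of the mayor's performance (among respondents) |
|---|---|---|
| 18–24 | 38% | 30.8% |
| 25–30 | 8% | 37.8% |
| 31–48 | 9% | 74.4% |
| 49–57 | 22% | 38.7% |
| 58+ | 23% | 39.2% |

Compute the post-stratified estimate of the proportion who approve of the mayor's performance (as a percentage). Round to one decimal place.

Reweight to the known age group distribution:
  18–24: 0.38 × 30.8 = 11.704
  25–30: 0.08 × 37.8 = 3.024
  31–48: 0.09 × 74.4 = 6.696
  49–57: 0.22 × 38.7 = 8.514
  58+: 0.23 × 39.2 = 9.016
Post-stratified estimate = 38.954 → 39.0%.

39.0%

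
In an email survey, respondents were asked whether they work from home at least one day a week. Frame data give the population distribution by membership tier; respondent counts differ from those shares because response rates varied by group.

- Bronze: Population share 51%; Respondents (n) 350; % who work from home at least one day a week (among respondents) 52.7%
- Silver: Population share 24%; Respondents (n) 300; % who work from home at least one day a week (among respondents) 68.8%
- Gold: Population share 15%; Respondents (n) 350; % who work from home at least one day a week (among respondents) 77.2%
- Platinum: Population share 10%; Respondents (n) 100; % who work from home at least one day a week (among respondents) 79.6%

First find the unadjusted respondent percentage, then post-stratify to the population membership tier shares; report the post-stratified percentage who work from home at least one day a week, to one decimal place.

Without adjustment, the pooled respondent share is:
  (350/1100)×52.7 + (300/1100)×68.8 + (350/1100)×77.2 + (100/1100)×79.6 = 67.3318%
Post-stratifying to population shares instead:
  0.51×52.7 + 0.24×68.8 + 0.15×77.2 + 0.1×79.6 = 62.929%

62.9%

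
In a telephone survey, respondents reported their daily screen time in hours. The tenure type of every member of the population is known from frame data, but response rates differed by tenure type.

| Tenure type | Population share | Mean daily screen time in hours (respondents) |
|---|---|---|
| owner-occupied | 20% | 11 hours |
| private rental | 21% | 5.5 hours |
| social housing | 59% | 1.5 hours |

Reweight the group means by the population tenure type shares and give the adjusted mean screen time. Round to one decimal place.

4.2

Each cell contributes population-share × respondent value:
  owner-occupied: 0.2 × 11 = 2.2
  private rental: 0.21 × 5.5 = 1.155
  social housing: 0.59 × 1.5 = 0.885
Post-stratified estimate = 4.24 → 4.2.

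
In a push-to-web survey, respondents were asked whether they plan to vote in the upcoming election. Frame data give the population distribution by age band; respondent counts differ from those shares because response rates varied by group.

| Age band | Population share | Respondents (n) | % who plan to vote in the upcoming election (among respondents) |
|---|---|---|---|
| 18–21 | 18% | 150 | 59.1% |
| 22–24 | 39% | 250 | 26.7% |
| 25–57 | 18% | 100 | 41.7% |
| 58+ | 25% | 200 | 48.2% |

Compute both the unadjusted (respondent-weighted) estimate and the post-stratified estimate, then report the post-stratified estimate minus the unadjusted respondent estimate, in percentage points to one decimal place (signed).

-1.3 percentage points

Naive respondent-only estimate (weights = respondent counts):
  (150/700)×59.1 + (250/700)×26.7 + (100/700)×41.7 + (200/700)×48.2 = 41.9286%
Post-stratified estimate weights by population shares:
  0.18×59.1 + 0.39×26.7 + 0.18×41.7 + 0.25×48.2 = 40.607%
Difference = 40.607 − 41.9286 = -1.3216 pp.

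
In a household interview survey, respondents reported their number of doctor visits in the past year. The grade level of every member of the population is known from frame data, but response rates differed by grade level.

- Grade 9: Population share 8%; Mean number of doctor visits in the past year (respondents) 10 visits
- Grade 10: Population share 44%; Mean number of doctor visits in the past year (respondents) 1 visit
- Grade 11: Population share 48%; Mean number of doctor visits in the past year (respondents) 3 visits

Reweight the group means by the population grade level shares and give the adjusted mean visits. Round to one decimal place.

Post-stratification weights by population share, not respondent share:
  Grade 9: 0.08 × 10 = 0.8
  Grade 10: 0.44 × 1 = 0.44
  Grade 11: 0.48 × 3 = 1.44
Post-stratified estimate = 2.68 → 2.7.

2.7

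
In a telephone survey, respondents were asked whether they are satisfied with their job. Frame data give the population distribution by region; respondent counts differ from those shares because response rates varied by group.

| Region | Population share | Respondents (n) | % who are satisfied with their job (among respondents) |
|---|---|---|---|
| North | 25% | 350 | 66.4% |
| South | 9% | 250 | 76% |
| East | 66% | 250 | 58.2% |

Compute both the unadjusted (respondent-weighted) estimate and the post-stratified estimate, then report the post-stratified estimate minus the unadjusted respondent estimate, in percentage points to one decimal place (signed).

Without adjustment, the pooled respondent share is:
  (350/850)×66.4 + (250/850)×76 + (250/850)×58.2 = 66.8118%
Reweighting by population region shares:
  0.25×66.4 + 0.09×76 + 0.66×58.2 = 61.852%
Difference = 61.852 − 66.8118 = -4.9598 pp.

-5.0 percentage points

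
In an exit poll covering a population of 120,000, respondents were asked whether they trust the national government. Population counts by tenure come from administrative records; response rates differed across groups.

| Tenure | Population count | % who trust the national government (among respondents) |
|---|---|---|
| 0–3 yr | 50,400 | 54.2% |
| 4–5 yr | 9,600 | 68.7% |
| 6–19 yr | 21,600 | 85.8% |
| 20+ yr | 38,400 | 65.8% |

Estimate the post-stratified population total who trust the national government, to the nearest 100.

Estimated count per cell = population count × respondent percentage:
  0–3 yr: 50,400 × 54.2% = 27316.8
  4–5 yr: 9,600 × 68.7% = 6595.2
  6–19 yr: 21,600 × 85.8% = 18532.8
  20+ yr: 38,400 × 65.8% = 25267.2
Estimated total = 77,712 → 77,700.

77,700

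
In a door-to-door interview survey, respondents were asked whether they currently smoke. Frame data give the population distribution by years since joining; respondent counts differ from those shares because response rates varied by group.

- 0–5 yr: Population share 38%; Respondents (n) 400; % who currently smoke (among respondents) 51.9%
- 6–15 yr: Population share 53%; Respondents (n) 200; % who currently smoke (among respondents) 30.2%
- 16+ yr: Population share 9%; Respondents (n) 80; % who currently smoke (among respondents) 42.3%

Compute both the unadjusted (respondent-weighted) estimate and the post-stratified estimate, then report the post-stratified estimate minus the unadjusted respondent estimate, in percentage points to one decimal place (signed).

-4.9 percentage points

Naive respondent-only estimate (weights = respondent counts):
  (400/680)×51.9 + (200/680)×30.2 + (80/680)×42.3 = 44.3882%
Post-stratifying to population shares instead:
  0.38×51.9 + 0.53×30.2 + 0.09×42.3 = 39.535%
Difference = 39.535 − 44.3882 = -4.8532 pp.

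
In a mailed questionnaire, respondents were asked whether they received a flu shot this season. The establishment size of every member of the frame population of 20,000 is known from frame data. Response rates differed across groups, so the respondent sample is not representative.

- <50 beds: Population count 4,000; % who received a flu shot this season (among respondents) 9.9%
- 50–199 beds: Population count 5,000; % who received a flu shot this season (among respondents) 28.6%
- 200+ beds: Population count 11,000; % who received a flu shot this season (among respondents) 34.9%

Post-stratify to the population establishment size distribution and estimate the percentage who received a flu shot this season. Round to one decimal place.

Each cell contributes population-share × respondent value:
  <50 beds: (4,000/20,000) × 9.9 = 1.98
  50–199 beds: (5,000/20,000) × 28.6 = 7.15
  200+ beds: (11,000/20,000) × 34.9 = 19.195
Post-stratified estimate = 28.325 → 28.3%.

28.3%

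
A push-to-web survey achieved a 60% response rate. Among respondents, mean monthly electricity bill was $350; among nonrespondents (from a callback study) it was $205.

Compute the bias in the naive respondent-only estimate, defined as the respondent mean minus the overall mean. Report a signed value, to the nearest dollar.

Nonresponse fraction = 1 − 0.6 = 0.4.
Bias = (nonresponse fraction) × (respondent mean − nonrespondent mean)
     = 0.4 × (350 − 205) = 0.4 × 145 = 58.

+$58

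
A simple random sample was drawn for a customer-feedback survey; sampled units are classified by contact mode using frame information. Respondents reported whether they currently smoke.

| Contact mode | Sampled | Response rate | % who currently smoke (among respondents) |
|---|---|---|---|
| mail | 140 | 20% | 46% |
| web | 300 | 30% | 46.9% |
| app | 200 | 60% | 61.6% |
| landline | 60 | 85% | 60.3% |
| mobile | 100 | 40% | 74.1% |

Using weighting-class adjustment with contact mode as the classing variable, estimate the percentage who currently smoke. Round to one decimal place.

54.8%

Inverse-response-rate weighting restores each class to its sampled count, so class totals weight by n_sampled:
  mail: 140 × 46 = 6440
  web: 300 × 46.9 = 14,070
  app: 200 × 61.6 = 12,320
  landline: 60 × 60.3 = 3618
  mobile: 100 × 74.1 = 7410
Adjusted estimate = 43,858 / 800 = 54.8225 → 54.8%.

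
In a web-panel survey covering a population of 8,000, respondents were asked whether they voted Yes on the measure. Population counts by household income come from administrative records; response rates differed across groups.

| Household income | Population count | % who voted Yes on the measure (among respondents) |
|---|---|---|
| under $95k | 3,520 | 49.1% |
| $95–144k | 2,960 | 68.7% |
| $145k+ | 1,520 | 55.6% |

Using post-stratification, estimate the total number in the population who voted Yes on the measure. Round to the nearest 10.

Apply each group's respondent rate to its population count:
  under $95k: 3,520 × 49.1% = 1728.32
  $95–144k: 2,960 × 68.7% = 2033.52
  $145k+: 1,520 × 55.6% = 845.12
Estimated total = 4606.96 → 4,610.

4,610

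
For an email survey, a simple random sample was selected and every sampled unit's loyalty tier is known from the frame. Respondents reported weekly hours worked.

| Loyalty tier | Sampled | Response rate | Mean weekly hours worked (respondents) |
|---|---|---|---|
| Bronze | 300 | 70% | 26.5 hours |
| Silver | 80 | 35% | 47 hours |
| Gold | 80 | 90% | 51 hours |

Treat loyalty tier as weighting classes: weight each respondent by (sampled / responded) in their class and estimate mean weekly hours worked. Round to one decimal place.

34.3

With weight = n_sampled/n_responded per class, the weighted class total is n_sampled:
  Bronze: 300 × 26.5 = 7950
  Silver: 80 × 47 = 3760
  Gold: 80 × 51 = 4080
Adjusted estimate = 15,790 / 460 = 34.3261 → 34.3.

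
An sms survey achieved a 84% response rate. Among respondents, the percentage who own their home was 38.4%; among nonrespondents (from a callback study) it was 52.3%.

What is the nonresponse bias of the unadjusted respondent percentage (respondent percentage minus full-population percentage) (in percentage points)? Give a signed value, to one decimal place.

-2.2 percentage points

Nonresponse fraction = 1 − 0.84 = 0.16.
Bias = (nonresponse fraction) × (respondent percentage − nonrespondent percentage)
     = 0.16 × (38.4 − 52.3) = 0.16 × -13.9 = -2.224.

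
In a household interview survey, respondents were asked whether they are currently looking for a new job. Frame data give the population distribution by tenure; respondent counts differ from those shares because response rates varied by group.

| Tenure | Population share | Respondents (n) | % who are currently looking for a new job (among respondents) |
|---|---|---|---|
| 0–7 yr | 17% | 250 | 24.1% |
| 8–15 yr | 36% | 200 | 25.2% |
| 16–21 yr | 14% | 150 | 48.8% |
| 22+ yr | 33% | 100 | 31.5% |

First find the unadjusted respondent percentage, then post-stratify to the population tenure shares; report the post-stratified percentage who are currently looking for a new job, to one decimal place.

Without adjustment, the pooled respondent share is:
  (250/700)×24.1 + (200/700)×25.2 + (150/700)×48.8 + (100/700)×31.5 = 30.7643%
Post-stratifying to population shares instead:
  0.17×24.1 + 0.36×25.2 + 0.14×48.8 + 0.33×31.5 = 30.396%

30.4%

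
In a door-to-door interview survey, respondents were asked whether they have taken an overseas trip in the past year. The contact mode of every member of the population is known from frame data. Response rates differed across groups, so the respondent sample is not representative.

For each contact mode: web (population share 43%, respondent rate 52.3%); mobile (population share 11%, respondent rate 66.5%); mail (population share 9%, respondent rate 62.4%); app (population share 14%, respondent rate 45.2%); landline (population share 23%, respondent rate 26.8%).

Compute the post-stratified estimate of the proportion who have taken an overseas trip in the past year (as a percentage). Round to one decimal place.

47.9%

Reweight to the known contact mode distribution:
  web: 0.43 × 52.3 = 22.489
  mobile: 0.11 × 66.5 = 7.315
  mail: 0.09 × 62.4 = 5.616
  app: 0.14 × 45.2 = 6.328
  landline: 0.23 × 26.8 = 6.164
Post-stratified estimate = 47.912 → 47.9%.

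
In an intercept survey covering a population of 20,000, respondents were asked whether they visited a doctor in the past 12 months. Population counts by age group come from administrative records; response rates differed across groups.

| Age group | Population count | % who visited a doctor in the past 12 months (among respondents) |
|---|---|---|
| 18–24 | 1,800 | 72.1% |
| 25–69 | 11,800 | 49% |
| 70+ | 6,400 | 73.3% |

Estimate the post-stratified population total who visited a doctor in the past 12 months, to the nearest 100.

11,800

Each cell contributes its population count × the respondent rate:
  18–24: 1,800 × 72.1% = 1297.8
  25–69: 11,800 × 49% = 5782
  70+: 6,400 × 73.3% = 4691.2
Estimated total = 11,771 → 11,800.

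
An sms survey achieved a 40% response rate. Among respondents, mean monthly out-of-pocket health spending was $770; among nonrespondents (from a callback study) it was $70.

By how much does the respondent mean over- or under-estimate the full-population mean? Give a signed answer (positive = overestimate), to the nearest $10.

Nonresponse fraction = 1 − 0.4 = 0.6.
Bias = (nonresponse fraction) × (respondent mean − nonrespondent mean)
     = 0.6 × (770 − 70) = 0.6 × 700 = 420.

+$420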